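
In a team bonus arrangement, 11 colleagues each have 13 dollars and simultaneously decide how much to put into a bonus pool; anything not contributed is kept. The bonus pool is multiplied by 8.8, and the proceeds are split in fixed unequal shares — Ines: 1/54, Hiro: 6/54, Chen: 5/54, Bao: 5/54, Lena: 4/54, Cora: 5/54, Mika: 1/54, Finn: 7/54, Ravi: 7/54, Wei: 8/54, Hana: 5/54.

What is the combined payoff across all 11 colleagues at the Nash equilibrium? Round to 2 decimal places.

447.20 dollars

Player j's private return per contributed unit is 8.8 × (j's share). Contributing is weakly dominant for j when that share is at least 1/8.8 = 0.1136, and contributing 0 is dominant otherwise.
Finn, Ravi and Wei are above the threshold, contributing 13 each; the remaining 8 contribute 0. Total contributed: 39.
The bonus pool pays out 8.8 × 39 = 343.20 in total (split across the unequal shares, but the aggregate is all that matters for the group sum).
The 8 free-riders keep 13 each, adding 104. Group total = 104 + 343.20 = 447.20.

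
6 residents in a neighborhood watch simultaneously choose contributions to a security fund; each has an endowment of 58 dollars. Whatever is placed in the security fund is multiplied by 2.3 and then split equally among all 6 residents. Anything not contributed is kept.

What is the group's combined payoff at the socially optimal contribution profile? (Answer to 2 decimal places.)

Each contributed unit returns 2.300 to the group as a whole (0.3833 to each of 6 players), which exceeds 1, so the social optimum is full contribution: group total = 2.300 × 348 = 800.40.

800.40 dollars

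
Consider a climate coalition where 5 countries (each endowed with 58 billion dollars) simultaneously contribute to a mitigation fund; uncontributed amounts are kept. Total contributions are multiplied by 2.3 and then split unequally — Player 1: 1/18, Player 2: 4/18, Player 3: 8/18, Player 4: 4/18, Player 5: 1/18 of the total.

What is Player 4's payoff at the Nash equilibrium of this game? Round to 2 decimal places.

Player j's private return per contributed unit is 2.3 × (j's share). Contributing is weakly dominant for j when that share is at least 1/2.3 = 0.4348, and contributing 0 is dominant otherwise.
Only Player 3 (8/18) clears that bar, contributing 58; the remaining 4 contribute 0. Total contributed: 58.
Player 4 keeps 58 and receives 2.3 × 58 × 4/18 = 29.64 from the mitigation fund, for a payoff of 87.64.

87.64 billion dollars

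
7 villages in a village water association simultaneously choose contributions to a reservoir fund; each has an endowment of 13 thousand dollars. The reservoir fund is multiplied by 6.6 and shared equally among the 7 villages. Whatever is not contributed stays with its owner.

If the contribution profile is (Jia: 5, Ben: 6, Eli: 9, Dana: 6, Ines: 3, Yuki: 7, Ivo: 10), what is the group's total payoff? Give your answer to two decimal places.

Total contributed: 5 + 6 + 9 + 6 + 3 + 7 + 10 = 46; total kept: 7 × 13 − 46 = 45.
The reservoir fund pays out 6.6 × 46 = 303.60 in aggregate.
Group total = 45 + 303.60 = 348.60.

348.60 thousand dollars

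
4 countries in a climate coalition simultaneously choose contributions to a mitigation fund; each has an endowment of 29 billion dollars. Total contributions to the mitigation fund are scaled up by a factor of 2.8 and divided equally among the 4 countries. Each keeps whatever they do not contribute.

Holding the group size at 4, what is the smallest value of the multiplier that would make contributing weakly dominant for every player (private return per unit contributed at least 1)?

A contributed unit returns (multiplier)/4 to its contributor.
This reaches 1 exactly when the multiplier is 4.

4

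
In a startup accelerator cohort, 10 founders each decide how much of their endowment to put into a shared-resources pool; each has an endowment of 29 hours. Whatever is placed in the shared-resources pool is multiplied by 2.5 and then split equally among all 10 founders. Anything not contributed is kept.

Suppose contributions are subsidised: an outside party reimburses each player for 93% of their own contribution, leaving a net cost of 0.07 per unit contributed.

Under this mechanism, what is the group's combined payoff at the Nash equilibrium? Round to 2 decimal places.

The effective private return per unit is now (2.5/10) / 0.07 = 3.5714 > 1, so every player's dominant strategy flips to full contribution.
At the Nash equilibrium everyone contributes 29. Group total payoff = 10 × (29 × 0.93 + 2.5 × 29) = 994.70.

994.70 hours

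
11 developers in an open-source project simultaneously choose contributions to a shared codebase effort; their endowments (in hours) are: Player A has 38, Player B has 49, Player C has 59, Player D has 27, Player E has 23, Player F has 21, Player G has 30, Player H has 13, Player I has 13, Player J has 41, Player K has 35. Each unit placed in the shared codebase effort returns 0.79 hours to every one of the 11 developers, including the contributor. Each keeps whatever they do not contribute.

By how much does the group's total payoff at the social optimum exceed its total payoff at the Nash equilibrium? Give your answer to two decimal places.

The private return per contributed unit is 0.79 < 1 for everyone, so the Nash equilibrium is zero contribution and the group total is Σ E_j = 38 + 49 + 59 + 27 + 23 + 21 + 30 + 13 + 13 + 41 + 35 = 349.
Each contributed unit returns 8.690 to the group, so the social optimum is full contribution by everyone: group total = 8.690 × 349 = 3032.81.
Efficiency loss = (8.690 − 1) × 349 = 2683.81.

2683.81 hours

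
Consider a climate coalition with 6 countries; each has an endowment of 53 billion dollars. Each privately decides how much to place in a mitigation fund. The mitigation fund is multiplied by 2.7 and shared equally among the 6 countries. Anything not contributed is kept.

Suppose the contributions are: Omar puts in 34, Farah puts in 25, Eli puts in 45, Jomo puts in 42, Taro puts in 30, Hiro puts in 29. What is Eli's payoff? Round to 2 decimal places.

Total contributed: 34 + 25 + 45 + 42 + 30 + 29 = 205.
Each receives 2.7 × 205 / 6 = 92.25 from the mitigation fund.
Eli keeps 53 − 45 = 8, so Eli's payoff is 8 + 92.25 = 100.25.

100.25 billion dollars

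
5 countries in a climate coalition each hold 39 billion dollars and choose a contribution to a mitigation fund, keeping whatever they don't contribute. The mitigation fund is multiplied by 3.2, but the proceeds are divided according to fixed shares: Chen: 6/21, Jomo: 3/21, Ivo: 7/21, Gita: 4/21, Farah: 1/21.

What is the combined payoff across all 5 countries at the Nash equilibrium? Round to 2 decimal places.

280.80 billion dollars

Player j's private return per contributed unit is 3.2 × (j's share). Contributing is weakly dominant for j when that share is at least 1/3.2 = 0.3125, and contributing 0 is dominant otherwise.
The only share above 0.3125 is Ivo's 7/21, contributing 39; the remaining 4 contribute 0. Total contributed: 39.
The mitigation fund pays out 3.2 × 39 = 124.80 in total (split across the unequal shares, but the aggregate is all that matters for the group sum).
The 4 free-riders keep 39 each, adding 156. Group total = 156 + 124.80 = 280.80.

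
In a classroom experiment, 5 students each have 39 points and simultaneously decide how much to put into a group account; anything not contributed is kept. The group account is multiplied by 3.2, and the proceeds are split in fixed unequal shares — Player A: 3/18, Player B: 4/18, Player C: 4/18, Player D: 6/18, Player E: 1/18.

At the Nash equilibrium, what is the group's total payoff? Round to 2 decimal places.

Player j's private return per contributed unit is 3.2 × (j's share). Contributing is weakly dominant for j when that share is at least 1/3.2 = 0.3125, and contributing 0 is dominant otherwise.
The only share above 0.3125 is Player D's 6/18, contributing 39; the remaining 4 contribute 0. Total contributed: 39.
The group account pays out 3.2 × 39 = 124.80 in total (split across the unequal shares, but the aggregate is all that matters for the group sum).
The 4 free-riders keep 39 each, adding 156. Group total = 156 + 124.80 = 280.80.

280.80 points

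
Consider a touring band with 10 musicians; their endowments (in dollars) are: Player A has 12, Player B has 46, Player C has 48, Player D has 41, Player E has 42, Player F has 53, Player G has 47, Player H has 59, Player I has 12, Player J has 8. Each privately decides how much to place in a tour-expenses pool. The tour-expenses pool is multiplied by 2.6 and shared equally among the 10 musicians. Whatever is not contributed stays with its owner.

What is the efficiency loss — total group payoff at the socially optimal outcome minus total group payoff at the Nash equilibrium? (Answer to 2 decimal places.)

The private return per contributed unit is 2.6/10 = 0.2600 < 1 for every player regardless of endowment, so the Nash equilibrium is zero contribution and the group total is Σ E_j = 12 + 46 + 48 + 41 + 42 + 53 + 47 + 59 + 12 + 8 = 368.
Each contributed unit returns 2.600 to the group, so the social optimum is full contribution by everyone: group total = 2.600 × 368 = 956.80.
Efficiency loss = (2.600 − 1) × 368 = 588.80.

588.80 dollars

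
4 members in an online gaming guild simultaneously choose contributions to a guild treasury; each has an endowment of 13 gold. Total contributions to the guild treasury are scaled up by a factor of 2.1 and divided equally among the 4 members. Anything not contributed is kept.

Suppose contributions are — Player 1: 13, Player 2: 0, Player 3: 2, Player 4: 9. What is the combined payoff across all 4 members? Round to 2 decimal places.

78.40 gold

Total contributed: 13 + 0 + 2 + 9 = 24; total kept: 4 × 13 − 24 = 28.
The guild treasury pays out 2.1 × 24 = 50.40 in aggregate.
Group total = 28 + 50.40 = 78.40.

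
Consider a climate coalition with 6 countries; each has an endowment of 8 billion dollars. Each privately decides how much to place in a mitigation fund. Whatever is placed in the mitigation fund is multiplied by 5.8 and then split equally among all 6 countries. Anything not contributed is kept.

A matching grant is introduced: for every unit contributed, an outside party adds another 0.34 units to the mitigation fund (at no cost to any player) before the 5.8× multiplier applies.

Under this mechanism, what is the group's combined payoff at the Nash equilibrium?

373.06 billion dollars

The effective private return per unit is now 5.8 × 1.34 / 6 = 1.2953 > 1, so every player's dominant strategy flips to full contribution.
So the Nash equilibrium is full contribution by all 6; the group earns 5.8 × 1.34 × 48 = 373.06.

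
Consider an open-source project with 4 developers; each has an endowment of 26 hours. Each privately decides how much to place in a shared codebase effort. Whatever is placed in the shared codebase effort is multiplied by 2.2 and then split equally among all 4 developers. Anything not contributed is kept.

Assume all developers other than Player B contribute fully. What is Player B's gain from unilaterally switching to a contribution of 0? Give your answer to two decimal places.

11.70 hours

Switching from a contribution of 26 to 0 lets Player B keep an extra 26 hours, but lowers the shared codebase effort by 26, which costs Player B their own share of that drop: 2.2/4 × 26 = 14.30.
Net gain = 26 − 14.30 = 11.70. The private return per contributed unit (0.5500) is below 1, so free-riding is indeed the best response regardless of what the others do.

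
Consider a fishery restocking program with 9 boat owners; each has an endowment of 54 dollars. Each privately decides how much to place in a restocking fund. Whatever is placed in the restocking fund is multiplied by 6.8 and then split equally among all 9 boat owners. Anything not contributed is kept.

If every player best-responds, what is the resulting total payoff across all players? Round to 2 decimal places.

486.00 dollars

Each contributed unit returns 6.8/9 = 0.7556 to its contributor — below 1 — so contributing 0 is dominant for every player. At the Nash equilibrium everyone keeps their 54, and the group total is 9 × 54 = 486.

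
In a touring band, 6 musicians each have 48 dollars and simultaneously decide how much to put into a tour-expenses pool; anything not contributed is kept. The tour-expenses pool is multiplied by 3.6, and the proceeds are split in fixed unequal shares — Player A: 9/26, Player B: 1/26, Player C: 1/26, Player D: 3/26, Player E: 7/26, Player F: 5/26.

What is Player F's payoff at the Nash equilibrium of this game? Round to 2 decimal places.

81.23 dollars

For player j, contributing a unit is worthwhile iff 3.6 × (j's share) ≥ 1, i.e. iff j's share is at least 0.2778.
The only share above 0.2778 is Player A's 9/26, contributing 48; the remaining 5 contribute 0. Total contributed: 48.
Player F keeps 48 and receives 3.6 × 48 × 5/26 = 33.23 from the tour-expenses pool, for a payoff of 81.23.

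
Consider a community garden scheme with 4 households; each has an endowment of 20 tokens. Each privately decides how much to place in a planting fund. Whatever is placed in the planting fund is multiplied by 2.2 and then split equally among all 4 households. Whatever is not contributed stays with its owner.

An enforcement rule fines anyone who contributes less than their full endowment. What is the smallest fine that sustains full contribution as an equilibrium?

9.00 tokens

Given the others contribute fully, the best deviation is to contribute 0 (any partial contribution still incurs the fine and gives up units whose private return 0.5500 is below 1).
Deviating from 20 to 0 saves 20 tokens but forfeits the deviator's share of the drop in the planting fund: 2.2/4 × 20 = 11.00.
So the deviation gain is 20 − 11.00 = 9.00, and the fine must be at least 9.00 tokens to wipe it out.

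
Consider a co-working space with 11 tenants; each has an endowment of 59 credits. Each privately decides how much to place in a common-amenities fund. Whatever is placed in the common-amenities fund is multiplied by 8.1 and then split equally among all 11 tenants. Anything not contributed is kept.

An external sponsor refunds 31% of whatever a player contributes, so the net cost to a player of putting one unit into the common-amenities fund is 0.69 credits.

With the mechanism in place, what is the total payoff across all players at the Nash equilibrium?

5458.09 credits

The effective private return per unit is now (8.1/11) / 0.69 = 1.0672 > 1, so every player's dominant strategy flips to full contribution.
So the Nash equilibrium is full contribution by all 11; the group earns 11 × (59 × 0.31 + 8.1 × 59) = 5458.09.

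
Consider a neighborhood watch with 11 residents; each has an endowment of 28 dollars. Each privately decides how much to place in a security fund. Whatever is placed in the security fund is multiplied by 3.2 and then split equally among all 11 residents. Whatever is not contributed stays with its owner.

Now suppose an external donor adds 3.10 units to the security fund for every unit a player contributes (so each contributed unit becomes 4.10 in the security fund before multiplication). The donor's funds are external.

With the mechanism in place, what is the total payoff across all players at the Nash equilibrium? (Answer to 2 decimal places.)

With the mechanism, a contributed unit returns 3.2 × 4.10 / 11 = 1.1927 per unit of net cost to the contributor — now above 1 — so contributing fully is weakly dominant for every player.
So the Nash equilibrium is full contribution by all 11; the group earns 3.2 × 4.10 × 308 = 4040.96.

4040.96 dollars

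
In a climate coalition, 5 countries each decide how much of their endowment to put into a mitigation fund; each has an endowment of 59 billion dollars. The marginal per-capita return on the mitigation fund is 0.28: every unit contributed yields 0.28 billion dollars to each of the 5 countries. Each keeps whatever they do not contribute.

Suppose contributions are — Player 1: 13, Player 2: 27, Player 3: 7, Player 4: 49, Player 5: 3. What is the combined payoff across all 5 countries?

334.60 billion dollars

Total contributed: 13 + 27 + 7 + 49 + 3 = 99; total kept: 5 × 59 − 99 = 196.
The mitigation fund pays out 0.28 × 5 × 99 = 138.60 in aggregate.
Group total = 196 + 138.60 = 334.60.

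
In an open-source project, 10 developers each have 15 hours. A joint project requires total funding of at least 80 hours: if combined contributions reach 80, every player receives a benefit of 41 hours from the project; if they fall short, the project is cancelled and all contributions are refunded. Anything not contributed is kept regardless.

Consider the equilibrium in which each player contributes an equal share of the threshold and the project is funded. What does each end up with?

48 hours

Equal share of the threshold: 80/10 = 8.
At this profile no one gains by cutting their contribution: any cut drops the total below 80, the project is cancelled, contributions are refunded, and the deviator ends with 15, which is less than 15 − 8 + 41 = 48. Contributing more than 8 just wastes the excess. So contributing exactly 8 is a best response.
Each player's payoff: 15 − 8 + 41 = 48.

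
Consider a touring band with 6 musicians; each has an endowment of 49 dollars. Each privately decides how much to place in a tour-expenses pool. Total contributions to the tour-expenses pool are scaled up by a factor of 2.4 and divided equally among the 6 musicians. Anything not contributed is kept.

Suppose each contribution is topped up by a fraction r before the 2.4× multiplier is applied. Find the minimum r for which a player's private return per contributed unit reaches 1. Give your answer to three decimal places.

1.500

With matching at rate r, one contributed unit becomes (1 + r) in the tour-expenses pool and returns 2.4 × (1 + r) / 6 to the contributor.
Setting this equal to 1: 1 + r = 6/2.4 = 2.5000.
So the minimum matching rate is r = 2.5000 − 1 = 1.500.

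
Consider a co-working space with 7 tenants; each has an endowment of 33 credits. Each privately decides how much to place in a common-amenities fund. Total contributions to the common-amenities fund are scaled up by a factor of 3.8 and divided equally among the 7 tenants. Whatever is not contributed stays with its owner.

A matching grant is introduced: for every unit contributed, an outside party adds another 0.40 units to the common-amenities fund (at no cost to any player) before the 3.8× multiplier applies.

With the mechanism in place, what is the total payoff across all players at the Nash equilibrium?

231.00 credits

Even with the mechanism, each unit contributed returns only 3.8 × 1.40 / 7 = 0.7600 per unit of net cost, so contributing nothing is still dominant.
At the Nash equilibrium no one contributes; group total payoff = 7 × 33 = 231.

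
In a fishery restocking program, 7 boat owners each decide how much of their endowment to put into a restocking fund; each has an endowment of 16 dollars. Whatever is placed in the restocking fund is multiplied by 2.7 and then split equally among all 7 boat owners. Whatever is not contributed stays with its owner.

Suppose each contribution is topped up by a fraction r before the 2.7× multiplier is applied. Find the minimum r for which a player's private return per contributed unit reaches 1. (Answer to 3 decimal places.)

With matching at rate r, one contributed unit becomes (1 + r) in the restocking fund and returns 2.7 × (1 + r) / 7 to the contributor.
Setting this equal to 1: 1 + r = 7/2.7 = 2.5926.
So the minimum matching rate is r = 2.5926 − 1 = 1.593.

1.593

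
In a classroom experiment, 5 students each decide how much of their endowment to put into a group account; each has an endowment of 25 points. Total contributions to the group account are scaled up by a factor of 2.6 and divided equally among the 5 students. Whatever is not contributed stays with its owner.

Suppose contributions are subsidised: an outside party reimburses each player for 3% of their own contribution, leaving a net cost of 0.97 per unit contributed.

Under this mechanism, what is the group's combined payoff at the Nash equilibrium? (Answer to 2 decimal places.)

With the mechanism, a contributed unit returns (2.6/5) / 0.97 = 0.5361 per unit of net cost — still below 1 — so contributing 0 remains dominant for every player.
At the Nash equilibrium no one contributes; group total payoff = 5 × 25 = 125.

125.00 points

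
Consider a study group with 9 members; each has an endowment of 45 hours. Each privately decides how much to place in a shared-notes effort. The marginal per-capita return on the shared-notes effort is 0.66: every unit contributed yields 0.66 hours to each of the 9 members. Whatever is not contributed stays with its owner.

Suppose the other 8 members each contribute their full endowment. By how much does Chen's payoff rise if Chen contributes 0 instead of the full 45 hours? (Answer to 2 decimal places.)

Switching from a contribution of 45 to 0 lets Chen keep an extra 45 hours, but lowers the shared-notes effort by 45, which costs Chen their own share of that drop: 0.66 × 45 = 29.70.
Net gain = 45 − 29.70 = 15.30. The private return per contributed unit (0.66) is below 1, so free-riding is indeed the best response regardless of what the others do.

15.30 hours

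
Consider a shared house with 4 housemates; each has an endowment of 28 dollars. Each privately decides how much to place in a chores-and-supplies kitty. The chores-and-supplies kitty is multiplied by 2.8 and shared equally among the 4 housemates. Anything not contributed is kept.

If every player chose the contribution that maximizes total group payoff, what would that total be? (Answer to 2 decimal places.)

Each contributed unit returns 2.800 to the group as a whole (0.7000 to each of 4 players), which exceeds 1, so the social optimum is full contribution: group total = 2.800 × 112 = 313.60.

313.60 dollars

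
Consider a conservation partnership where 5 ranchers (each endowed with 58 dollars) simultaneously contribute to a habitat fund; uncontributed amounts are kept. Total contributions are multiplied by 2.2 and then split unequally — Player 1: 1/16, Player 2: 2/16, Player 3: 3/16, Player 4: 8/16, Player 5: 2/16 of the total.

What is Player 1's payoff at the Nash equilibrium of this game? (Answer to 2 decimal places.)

65.98 dollars

Each unit j contributes comes back to j as 2.2 × (j's share), so j prefers to contribute only if that share exceeds 1/2.2 = 0.4545; otherwise keeping the unit dominates.
Only Player 4 (8/16) clears that bar, contributing 58; the remaining 4 contribute 0. Total contributed: 58.
Player 1 keeps 58 and receives 2.2 × 58 × 1/16 = 7.98 from the habitat fund, for a payoff of 65.98.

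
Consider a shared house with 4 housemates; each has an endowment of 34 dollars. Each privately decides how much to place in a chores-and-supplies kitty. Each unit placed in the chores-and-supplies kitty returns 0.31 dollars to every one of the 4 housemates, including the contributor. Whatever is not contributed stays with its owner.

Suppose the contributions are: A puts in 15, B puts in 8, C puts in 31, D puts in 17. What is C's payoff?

25.01 dollars

Total contributed: 15 + 8 + 31 + 17 = 71.
Each receives 0.31 × 71 = 22.01 from the chores-and-supplies kitty.
C keeps 34 − 31 = 3, so C's payoff is 3 + 22.01 = 25.01.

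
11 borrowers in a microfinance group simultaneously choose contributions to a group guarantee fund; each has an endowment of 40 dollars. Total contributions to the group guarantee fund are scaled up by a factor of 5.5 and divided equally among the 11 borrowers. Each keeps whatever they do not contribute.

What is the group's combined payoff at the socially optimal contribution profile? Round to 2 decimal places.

2420.00 dollars

Each contributed unit returns 5.500 to the group as a whole (0.5000 to each of 11 players), which exceeds 1, so the social optimum is full contribution: group total = 5.500 × 440 = 2420.00.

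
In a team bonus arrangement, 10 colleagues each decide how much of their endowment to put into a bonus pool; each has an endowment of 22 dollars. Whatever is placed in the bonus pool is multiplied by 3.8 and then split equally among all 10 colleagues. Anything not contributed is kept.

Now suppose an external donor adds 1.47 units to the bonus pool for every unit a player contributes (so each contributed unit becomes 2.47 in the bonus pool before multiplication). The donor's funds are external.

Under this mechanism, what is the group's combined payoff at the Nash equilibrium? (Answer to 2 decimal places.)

The effective private return is 3.8 × 2.47 / 10 = 0.9386, which is still under 1, so the mechanism doesn't change anyone's dominant strategy: zero contribution.
Everyone keeps their endowment and the group total is 10 × 22 = 220.

220.00 dollars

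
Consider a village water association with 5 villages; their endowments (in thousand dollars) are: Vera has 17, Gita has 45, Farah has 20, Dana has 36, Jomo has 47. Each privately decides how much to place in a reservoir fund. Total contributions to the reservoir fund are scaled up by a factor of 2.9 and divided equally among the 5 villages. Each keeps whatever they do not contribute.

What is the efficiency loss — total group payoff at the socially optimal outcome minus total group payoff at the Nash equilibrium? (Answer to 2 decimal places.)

313.50 thousand dollars

The private return per contributed unit is 2.9/5 = 0.5800 < 1 for every player regardless of endowment, so the Nash equilibrium is zero contribution and the group total is Σ E_j = 17 + 45 + 20 + 36 + 47 = 165.
Each contributed unit returns 2.900 to the group, so the social optimum is full contribution by everyone: group total = 2.900 × 165 = 478.50.
Efficiency loss = (2.900 − 1) × 165 = 313.50.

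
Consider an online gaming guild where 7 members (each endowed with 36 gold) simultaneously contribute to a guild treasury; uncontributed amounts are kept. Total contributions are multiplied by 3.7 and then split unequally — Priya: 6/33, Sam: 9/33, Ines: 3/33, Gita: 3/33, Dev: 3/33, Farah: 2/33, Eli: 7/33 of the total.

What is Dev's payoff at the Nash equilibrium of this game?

48.11 gold

A player with share s gets back 3.7·s per unit contributed, so full contribution is dominant for anyone with s > 1/3.7 = 0.2703 and zero contribution is dominant for anyone below.
The only share above 0.2703 is Sam's 9/33, contributing 36; the remaining 6 contribute 0. Total contributed: 36.
Dev keeps 36 and receives 3.7 × 36 × 3/33 = 12.11 from the guild treasury, for a payoff of 48.11.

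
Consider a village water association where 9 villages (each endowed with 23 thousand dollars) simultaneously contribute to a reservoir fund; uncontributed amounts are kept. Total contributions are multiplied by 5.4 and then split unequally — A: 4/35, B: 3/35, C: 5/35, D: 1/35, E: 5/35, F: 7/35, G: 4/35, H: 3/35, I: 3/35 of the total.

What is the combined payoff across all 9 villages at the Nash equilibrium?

A player with share s gets back 5.4·s per unit contributed, so full contribution is dominant for anyone with s > 1/5.4 = 0.1852 and zero contribution is dominant for anyone below.
The only share above 0.1852 is F's 7/35, contributing 23; the remaining 8 contribute 0. Total contributed: 23.
The reservoir fund pays out 5.4 × 23 = 124.20 in total (split across the unequal shares, but the aggregate is all that matters for the group sum).
The 8 free-riders keep 23 each, adding 184. Group total = 184 + 124.20 = 308.20.

308.20 thousand dollars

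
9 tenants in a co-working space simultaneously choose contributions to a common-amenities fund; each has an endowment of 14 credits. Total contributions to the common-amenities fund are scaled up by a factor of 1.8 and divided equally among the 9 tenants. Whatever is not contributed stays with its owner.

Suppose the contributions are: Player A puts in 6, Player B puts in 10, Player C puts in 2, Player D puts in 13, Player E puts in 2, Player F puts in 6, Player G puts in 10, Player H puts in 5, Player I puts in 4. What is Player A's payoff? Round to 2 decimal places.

19.60 credits

Total contributed: 6 + 10 + 2 + 13 + 2 + 6 + 10 + 5 + 4 = 58.
Each receives 1.8 × 58 / 9 = 11.60 from the common-amenities fund.
Player A keeps 14 − 6 = 8, so Player A's payoff is 8 + 11.60 = 19.60.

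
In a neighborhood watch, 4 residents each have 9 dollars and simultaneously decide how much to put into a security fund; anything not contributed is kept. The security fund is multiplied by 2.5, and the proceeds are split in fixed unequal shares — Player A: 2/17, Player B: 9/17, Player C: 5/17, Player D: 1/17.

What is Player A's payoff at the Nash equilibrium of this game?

11.65 dollars

For player j, contributing a unit is worthwhile iff 2.5 × (j's share) ≥ 1, i.e. iff j's share is at least 0.4000.
Player B alone (share 9/17) is above the threshold, contributing 9; the remaining 3 contribute 0. Total contributed: 9.
Player A keeps 9 and receives 2.5 × 9 × 2/17 = 2.65 from the security fund, for a payoff of 11.65.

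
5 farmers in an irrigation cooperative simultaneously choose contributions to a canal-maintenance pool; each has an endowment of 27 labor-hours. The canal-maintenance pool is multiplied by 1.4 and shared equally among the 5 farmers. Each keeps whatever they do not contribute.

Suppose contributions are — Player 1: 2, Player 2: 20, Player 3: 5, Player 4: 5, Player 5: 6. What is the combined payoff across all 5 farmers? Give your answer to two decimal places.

Total contributed: 2 + 20 + 5 + 5 + 6 = 38; total kept: 5 × 27 − 38 = 97.
The canal-maintenance pool pays out 1.4 × 38 = 53.20 in aggregate.
Group total = 97 + 53.20 = 150.20.

150.20 labor-hours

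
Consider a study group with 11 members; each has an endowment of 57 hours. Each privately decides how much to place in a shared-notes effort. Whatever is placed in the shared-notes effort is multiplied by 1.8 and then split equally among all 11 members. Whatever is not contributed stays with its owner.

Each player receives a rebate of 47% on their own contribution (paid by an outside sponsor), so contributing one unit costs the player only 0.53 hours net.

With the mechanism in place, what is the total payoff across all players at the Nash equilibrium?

627.00 hours

Even with the mechanism, each unit contributed returns only (1.8/11) / 0.53 = 0.3087 per unit of net cost, so contributing nothing is still dominant.
At the Nash equilibrium no one contributes; group total payoff = 11 × 57 = 627.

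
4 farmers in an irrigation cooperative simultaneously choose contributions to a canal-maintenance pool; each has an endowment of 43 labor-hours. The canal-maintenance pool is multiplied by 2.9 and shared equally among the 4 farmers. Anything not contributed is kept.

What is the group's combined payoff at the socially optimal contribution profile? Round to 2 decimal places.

Each contributed unit returns 2.900 to the group as a whole (0.7250 to each of 4 players), which exceeds 1, so the social optimum is full contribution: group total = 2.900 × 172 = 498.80.

498.80 labor-hours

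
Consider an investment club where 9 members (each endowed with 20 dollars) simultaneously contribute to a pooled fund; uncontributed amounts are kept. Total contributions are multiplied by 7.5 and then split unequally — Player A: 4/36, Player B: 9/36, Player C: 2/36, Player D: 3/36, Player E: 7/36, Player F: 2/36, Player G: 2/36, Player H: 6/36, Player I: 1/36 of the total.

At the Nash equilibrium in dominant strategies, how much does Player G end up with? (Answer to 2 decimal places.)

Each unit j contributes comes back to j as 7.5 × (j's share), so j prefers to contribute only if that share exceeds 1/7.5 = 0.1333; otherwise keeping the unit dominates.
The shares above 0.1333 belong to Player B, Player E and Player H, contributing 20 each; the remaining 6 contribute 0. Total contributed: 60.
Player G keeps 20 and receives 7.5 × 60 × 2/36 = 25.00 from the pooled fund, for a payoff of 45.00.

45.00 dollars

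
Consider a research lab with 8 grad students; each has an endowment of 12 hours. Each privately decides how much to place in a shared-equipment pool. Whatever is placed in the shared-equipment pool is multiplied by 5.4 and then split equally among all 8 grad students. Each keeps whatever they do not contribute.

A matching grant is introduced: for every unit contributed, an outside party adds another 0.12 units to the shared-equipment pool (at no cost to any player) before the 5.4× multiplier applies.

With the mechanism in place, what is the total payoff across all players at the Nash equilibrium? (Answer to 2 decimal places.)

96.00 hours

With the mechanism, a contributed unit returns 5.4 × 1.12 / 8 = 0.7560 per unit of net cost — still below 1 — so contributing 0 remains dominant for every player.
Everyone keeps their endowment and the group total is 8 × 12 = 96.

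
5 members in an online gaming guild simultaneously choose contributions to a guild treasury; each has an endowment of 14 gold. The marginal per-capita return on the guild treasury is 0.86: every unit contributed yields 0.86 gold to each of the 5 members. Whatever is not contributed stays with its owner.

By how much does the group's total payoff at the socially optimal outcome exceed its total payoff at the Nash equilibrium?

The private return per contributed unit is 0.86 < 1, so contributing 0 is dominant for every player. At the Nash equilibrium everyone keeps their 14, and the group total is 5 × 14 = 70.
Each contributed unit returns 4.300 to the group as a whole (0.86 to each of 5 players), which exceeds 1, so the social optimum is full contribution: group total = 4.300 × 70 = 301.00.
Efficiency loss = 301.00 − 70 = 231.00.

231.00 gold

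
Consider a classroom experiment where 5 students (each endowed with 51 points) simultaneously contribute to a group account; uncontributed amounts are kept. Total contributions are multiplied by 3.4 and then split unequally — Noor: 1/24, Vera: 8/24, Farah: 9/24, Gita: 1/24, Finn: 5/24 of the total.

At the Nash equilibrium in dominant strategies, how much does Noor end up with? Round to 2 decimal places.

Each unit j contributes comes back to j as 3.4 × (j's share), so j prefers to contribute only if that share exceeds 1/3.4 = 0.2941; otherwise keeping the unit dominates.
The shares above 0.2941 belong to Vera and Farah, contributing 51 each; the remaining 3 contribute 0. Total contributed: 102.
Noor keeps 51 and receives 3.4 × 102 × 1/24 = 14.45 from the group account, for a payoff of 65.45.

65.45 points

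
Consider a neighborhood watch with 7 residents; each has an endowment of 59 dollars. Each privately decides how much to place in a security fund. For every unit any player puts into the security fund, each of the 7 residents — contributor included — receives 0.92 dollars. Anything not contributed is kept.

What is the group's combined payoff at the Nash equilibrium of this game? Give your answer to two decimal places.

413.00 dollars

The private return per contributed unit is 0.92 < 1, so contributing 0 is dominant for every player. At the Nash equilibrium everyone keeps their 59, and the group total is 7 × 59 = 413.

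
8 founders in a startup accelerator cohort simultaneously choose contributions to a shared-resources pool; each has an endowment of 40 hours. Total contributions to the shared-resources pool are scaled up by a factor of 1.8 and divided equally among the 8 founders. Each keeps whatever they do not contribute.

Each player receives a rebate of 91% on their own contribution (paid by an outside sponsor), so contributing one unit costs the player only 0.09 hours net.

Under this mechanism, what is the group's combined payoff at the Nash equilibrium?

867.20 hours

The effective private return per unit is now (1.8/8) / 0.09 = 2.5000 > 1, so every player's dominant strategy flips to full contribution.
At the Nash equilibrium everyone contributes 40. Group total payoff = 8 × (40 × 0.91 + 1.8 × 40) = 867.20.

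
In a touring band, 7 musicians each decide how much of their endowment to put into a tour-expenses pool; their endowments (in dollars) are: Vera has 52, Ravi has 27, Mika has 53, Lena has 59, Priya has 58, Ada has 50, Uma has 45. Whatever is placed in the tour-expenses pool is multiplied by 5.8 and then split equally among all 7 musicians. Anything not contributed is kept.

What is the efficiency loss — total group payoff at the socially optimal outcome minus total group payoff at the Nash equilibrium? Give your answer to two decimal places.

The private return per contributed unit is 5.8/7 = 0.8286 < 1 for every player regardless of endowment, so the Nash equilibrium is zero contribution and the group total is Σ E_j = 52 + 27 + 53 + 59 + 58 + 50 + 45 = 344.
Each contributed unit returns 5.800 to the group, so the social optimum is full contribution by everyone: group total = 5.800 × 344 = 1995.20.
Efficiency loss = (5.800 − 1) × 344 = 1651.20.

1651.20 dollars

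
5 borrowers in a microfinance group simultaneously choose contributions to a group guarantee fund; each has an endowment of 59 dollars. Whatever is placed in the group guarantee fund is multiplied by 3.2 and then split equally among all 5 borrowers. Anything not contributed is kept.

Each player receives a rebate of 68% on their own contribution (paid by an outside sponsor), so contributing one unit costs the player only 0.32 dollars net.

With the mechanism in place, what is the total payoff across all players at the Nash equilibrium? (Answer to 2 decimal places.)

1144.60 dollars

The effective private return per unit is now (3.2/5) / 0.32 = 2.0000 > 1, so every player's dominant strategy flips to full contribution.
So the Nash equilibrium is full contribution by all 5; the group earns 5 × (59 × 0.68 + 3.2 × 59) = 1144.60.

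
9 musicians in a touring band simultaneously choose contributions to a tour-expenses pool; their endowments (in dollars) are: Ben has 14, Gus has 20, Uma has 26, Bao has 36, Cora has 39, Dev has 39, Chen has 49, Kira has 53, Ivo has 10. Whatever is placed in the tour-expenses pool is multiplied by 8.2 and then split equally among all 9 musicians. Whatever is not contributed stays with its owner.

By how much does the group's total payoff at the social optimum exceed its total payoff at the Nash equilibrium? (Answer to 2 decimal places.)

The private return per contributed unit is 8.2/9 = 0.9111 < 1 for every player regardless of endowment, so the Nash equilibrium is zero contribution and the group total is Σ E_j = 14 + 20 + 26 + 36 + 39 + 39 + 49 + 53 + 10 = 286.
Each contributed unit returns 8.200 to the group, so the social optimum is full contribution by everyone: group total = 8.200 × 286 = 2345.20.
Efficiency loss = (8.200 − 1) × 286 = 2059.20.

2059.20 dollars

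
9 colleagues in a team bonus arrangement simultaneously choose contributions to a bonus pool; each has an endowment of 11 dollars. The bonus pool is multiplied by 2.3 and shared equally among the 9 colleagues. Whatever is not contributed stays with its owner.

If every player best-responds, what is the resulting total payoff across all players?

Each contributed unit returns 2.3/9 = 0.2556 to its contributor — below 1 — so contributing 0 is dominant for every player. At the Nash equilibrium everyone keeps their 11, and the group total is 9 × 11 = 99.

99.00 dollars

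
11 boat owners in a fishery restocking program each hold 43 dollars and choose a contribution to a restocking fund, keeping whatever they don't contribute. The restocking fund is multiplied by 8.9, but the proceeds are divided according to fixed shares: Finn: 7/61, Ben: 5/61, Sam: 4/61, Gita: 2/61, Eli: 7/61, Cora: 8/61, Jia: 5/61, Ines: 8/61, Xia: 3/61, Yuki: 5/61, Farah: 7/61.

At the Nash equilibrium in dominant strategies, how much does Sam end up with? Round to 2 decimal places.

For player j, contributing a unit is worthwhile iff 8.9 × (j's share) ≥ 1, i.e. iff j's share is at least 0.1124.
The shares above 0.1124 belong to Finn, Eli, Cora, Ines and Farah, contributing 43 each; the remaining 6 contribute 0. Total contributed: 215.
Sam keeps 43 and receives 8.9 × 215 × 4/61 = 125.48 from the restocking fund, for a payoff of 168.48.

168.48 dollars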